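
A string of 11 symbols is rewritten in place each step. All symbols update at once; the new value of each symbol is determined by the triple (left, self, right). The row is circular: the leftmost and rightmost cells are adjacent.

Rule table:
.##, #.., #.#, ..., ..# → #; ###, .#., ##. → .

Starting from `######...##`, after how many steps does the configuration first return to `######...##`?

......####.
#######...#
.......####
########...
#.......###
.########..
##.......##
..########.
###.......#
...########
####.......
#...#######
.####......
##...######
..####.....
###...#####
...####....
####...####
....####...
#####...###
.....####..
######...##

22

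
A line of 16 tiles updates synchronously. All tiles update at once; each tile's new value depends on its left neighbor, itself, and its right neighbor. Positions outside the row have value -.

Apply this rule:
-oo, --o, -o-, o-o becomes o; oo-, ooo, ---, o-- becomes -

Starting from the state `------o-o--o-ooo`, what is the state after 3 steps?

-----oooo-oooo--
----oo---oo-----
---oo---oo------

---oo---oo------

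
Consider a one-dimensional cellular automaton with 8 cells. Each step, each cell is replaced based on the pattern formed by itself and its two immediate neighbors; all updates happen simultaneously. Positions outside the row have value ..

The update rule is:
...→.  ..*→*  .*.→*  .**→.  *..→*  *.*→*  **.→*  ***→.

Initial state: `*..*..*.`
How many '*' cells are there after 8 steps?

********
.......*
......**
.....*.*
....****
...*...*
..***.**
.*..**.*
count of *: 4

4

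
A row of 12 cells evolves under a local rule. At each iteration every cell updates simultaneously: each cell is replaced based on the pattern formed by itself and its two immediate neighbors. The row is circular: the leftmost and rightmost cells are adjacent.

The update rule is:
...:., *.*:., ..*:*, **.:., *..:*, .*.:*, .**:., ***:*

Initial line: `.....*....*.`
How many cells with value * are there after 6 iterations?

6

iteration 1: ....***..***
iteration 2: *..*.*.**.*.
iteration 3: ****.*....*.
iteration 4: .**..**..**.
iteration 5: *..**..**..*
iteration 6: .**..**..**.
count of *: 6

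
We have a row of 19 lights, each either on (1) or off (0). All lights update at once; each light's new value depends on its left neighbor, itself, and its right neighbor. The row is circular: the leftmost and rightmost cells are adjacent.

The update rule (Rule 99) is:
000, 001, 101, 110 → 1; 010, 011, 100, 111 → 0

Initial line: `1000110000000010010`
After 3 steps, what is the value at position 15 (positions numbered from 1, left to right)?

1

step 1: 0011010111111100101
step 2: 0101101000000101010
step 3: 1010110011111010100
position 15 holds 1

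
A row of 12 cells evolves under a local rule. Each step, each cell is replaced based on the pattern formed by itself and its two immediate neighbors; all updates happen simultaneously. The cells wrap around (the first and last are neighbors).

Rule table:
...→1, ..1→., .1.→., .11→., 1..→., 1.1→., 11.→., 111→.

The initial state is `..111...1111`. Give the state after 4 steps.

......1.....
11111...1111
......1.....  (repeats step 1; period 2)
step 4: 11111...1111

11111...1111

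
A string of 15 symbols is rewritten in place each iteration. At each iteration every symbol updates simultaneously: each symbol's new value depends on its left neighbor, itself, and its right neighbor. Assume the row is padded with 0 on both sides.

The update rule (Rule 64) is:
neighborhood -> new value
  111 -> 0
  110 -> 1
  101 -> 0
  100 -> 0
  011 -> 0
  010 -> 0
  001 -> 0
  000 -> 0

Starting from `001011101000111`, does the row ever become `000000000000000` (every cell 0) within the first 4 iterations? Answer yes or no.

iteration 1: 000000100000001
iteration 2: 000000000000000
all cells are 0 at iteration 2

yes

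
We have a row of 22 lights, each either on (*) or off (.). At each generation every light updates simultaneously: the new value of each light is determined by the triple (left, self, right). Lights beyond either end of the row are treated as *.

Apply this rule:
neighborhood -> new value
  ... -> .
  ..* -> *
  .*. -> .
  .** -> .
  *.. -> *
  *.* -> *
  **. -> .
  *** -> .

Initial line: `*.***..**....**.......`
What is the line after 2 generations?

*.*.*..**.**.**.*...*.

.*...**..*..*..*.....*
*.*.*..**.**.**.*...*.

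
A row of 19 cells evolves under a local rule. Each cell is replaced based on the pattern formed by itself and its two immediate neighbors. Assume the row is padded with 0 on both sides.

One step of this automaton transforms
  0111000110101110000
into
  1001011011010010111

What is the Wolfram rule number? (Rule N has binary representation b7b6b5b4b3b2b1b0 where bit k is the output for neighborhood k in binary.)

99

position 2: 111 → 0  (bit 7 = 0)
position 3: 110 → 1  (bit 6 = 1)
position 9: 101 → 1  (bit 5 = 1)
position 4: 100 → 0  (bit 4 = 0)
position 1: 011 → 0  (bit 3 = 0)
position 10: 010 → 0  (bit 2 = 0)
position 0: 001 → 1  (bit 1 = 1)
position 5: 000 → 1  (bit 0 = 1)
bits b7..b0 = 01100011 = 99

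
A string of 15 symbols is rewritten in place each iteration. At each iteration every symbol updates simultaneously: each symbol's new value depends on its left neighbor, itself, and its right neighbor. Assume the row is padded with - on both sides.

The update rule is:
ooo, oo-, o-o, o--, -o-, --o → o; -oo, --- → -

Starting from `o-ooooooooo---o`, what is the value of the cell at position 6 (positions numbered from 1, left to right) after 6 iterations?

oo-ooooooooo-oo
-oo-ooooooooo-o
o-oo-oooooooooo
oo-oo-ooooooooo
-oo-oo-oooooooo
o-oo-oo-ooooooo
position 6 holds o

o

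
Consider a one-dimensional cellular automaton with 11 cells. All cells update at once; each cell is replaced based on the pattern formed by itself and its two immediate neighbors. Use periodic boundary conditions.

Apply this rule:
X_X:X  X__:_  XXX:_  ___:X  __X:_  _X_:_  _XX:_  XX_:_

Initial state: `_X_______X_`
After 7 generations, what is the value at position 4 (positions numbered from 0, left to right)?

X

generation 1: ___XXXXX___
generation 2: XX_______XX
generation 3: ___XXXXX___  (repeats generation 1; period 2)
generation 7: ___XXXXX___
position 4 holds X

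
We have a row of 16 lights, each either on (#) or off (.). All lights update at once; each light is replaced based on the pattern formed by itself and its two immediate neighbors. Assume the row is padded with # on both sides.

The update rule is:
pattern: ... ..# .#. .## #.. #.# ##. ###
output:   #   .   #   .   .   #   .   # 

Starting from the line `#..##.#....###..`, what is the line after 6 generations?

.....##.##..#...
.###...#....#.#.
#.#..#.#.##.####
.##..####..#.###
#.....##...##.##
..###....#...#.#

..###....#...#.#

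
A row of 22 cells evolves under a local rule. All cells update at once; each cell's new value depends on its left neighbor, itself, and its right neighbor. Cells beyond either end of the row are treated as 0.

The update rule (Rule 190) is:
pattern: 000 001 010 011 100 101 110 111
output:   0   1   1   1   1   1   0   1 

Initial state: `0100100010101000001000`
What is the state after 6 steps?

1111110111111100011100
1111101111111010111010
1111011111110111110111
1110111111101111101110
1101111111011111011101
1011111110111110111011

1011111110111110111011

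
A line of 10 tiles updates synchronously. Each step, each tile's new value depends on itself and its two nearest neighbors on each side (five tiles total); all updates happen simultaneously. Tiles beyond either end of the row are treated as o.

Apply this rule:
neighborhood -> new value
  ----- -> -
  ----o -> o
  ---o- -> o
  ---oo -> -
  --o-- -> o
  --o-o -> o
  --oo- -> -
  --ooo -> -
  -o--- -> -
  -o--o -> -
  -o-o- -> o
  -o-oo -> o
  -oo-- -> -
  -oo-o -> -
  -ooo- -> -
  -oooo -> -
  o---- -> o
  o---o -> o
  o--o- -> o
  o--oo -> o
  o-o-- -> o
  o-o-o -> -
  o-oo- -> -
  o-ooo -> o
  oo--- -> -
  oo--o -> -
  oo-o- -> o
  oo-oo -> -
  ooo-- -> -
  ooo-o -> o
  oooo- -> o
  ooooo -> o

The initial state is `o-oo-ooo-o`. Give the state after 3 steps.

-o--ooo-o-

o----o-o-o
--ooooo-oo
-o--ooo-o-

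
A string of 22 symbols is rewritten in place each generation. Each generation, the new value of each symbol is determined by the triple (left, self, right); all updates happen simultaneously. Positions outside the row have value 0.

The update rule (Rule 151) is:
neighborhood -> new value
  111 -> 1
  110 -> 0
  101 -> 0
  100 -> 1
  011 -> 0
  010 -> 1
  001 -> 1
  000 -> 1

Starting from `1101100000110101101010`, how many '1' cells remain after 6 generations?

14

0000011111000100001011
1111101110111111111000
0111000100011111110111
1010111111101111100010
1010011111000111011111
1011101110111010001110
count of 1: 14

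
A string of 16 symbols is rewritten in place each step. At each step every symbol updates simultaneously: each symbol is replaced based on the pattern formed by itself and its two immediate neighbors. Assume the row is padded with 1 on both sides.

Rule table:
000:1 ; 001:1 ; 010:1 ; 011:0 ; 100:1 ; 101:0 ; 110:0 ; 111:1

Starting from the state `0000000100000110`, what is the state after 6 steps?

1111111111111000
1111111111110111
1111111111100011
1111111111011101
1111111110001000
1111111101111111

1111111101111111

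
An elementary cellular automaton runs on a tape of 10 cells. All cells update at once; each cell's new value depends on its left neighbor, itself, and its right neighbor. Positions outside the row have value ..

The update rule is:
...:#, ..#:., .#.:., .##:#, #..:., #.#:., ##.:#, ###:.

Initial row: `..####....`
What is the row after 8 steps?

#.##.#.#.#

#.#..#.###
.......#.#
######....
#....#.###
..##...#.#
#.##.#....
..##...###
#.##.#.#.#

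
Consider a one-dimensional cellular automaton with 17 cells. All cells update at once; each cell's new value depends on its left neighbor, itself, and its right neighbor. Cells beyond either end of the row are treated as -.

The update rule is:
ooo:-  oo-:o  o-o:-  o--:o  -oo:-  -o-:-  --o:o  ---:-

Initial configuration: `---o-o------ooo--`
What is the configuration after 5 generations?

o-o---o---o----oo

--o---o----o--oo-
-o-o-o-o--o-oo-oo
o-------oo---o--o
-o-----o-oo-o-oo-
o-o---o---o----oo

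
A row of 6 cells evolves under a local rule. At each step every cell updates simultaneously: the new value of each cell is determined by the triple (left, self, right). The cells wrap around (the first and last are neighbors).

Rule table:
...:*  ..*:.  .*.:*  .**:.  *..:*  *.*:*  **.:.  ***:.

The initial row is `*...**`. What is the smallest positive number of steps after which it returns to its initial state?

12

.**...
...***
**....
..***.
*....*
.***..
....**
***...
...**.
**...*
..**..
*...**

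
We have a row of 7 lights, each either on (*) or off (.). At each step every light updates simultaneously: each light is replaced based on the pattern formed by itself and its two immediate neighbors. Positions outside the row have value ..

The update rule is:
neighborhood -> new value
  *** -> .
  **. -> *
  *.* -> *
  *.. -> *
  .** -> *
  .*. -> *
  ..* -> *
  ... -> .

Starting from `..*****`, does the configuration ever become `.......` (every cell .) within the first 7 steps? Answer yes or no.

step 1: .**...*
step 2: ****.**
step 3: *..****
step 4: ****..*
step 5: *..****  (repeats step 3; period 2)
step 7: *..****
step 7 is *..****, still not uniform .

no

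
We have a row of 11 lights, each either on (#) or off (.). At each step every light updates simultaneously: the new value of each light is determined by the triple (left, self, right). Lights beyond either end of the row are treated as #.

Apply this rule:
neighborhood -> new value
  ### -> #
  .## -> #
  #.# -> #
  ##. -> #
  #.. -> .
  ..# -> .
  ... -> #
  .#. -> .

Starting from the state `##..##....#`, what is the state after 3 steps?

##..#######

step 1: ##..##.##.#
step 2: ##..#######
step 3: ##..#######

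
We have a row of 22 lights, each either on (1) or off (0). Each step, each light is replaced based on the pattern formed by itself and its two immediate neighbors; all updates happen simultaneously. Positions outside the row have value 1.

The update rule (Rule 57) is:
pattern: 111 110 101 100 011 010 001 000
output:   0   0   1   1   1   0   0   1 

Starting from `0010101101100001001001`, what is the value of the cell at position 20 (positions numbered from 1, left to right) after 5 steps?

1001011011011100100101
0100110110110010010011
1010101101101001001010
0101011011010100100101
1010110110101010010011
position 20 holds 0

0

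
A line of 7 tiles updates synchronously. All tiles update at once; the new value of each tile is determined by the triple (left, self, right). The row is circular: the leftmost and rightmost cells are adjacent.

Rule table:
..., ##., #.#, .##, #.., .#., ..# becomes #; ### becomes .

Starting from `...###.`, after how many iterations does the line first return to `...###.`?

####.##
...###.

2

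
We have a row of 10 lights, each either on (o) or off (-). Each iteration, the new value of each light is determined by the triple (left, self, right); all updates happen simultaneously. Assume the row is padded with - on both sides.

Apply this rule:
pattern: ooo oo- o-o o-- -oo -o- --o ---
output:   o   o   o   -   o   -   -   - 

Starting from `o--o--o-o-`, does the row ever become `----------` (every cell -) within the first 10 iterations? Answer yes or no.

-------o--
----------
all cells are - at iteration 2

yes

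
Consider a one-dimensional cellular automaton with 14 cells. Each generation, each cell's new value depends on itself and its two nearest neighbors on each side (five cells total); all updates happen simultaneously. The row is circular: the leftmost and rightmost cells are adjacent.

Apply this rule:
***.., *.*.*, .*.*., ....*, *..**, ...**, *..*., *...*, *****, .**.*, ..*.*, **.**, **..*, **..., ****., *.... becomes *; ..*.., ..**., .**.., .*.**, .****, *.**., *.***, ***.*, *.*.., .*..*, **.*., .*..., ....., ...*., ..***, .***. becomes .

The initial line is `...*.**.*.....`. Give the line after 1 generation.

.*.*..*...*...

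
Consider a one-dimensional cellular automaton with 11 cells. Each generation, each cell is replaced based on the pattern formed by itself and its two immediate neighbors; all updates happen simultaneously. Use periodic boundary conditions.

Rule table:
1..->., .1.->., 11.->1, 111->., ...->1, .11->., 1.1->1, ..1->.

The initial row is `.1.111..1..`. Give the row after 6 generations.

..1..1....1
.......11..
111111..1.1
.....1...1.
1111...1...
...1.1...1.

...1.1...1.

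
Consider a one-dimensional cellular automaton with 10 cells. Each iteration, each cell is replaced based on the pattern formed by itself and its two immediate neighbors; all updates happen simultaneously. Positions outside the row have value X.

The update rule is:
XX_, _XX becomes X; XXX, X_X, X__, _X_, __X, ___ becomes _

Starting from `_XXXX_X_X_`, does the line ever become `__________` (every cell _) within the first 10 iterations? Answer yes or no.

_X__X_____
__________
all cells are _ at iteration 2

yes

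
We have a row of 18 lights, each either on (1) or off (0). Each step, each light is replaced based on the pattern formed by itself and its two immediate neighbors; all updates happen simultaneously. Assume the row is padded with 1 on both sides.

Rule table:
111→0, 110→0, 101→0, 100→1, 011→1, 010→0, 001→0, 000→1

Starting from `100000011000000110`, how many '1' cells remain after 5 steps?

011111010111110100
010000000100000010
001111110011111000
101000001010000110
000111100001110100
count of 1: 8

8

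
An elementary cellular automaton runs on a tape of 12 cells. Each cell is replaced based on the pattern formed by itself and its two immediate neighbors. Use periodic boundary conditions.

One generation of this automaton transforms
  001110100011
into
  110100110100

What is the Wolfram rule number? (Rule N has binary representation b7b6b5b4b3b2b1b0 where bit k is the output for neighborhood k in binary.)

150

position 3: 111 → 1  (bit 7 = 1)
position 4: 110 → 0  (bit 6 = 0)
position 5: 101 → 0  (bit 5 = 0)
position 0: 100 → 1  (bit 4 = 1)
position 2: 011 → 0  (bit 3 = 0)
position 6: 010 → 1  (bit 2 = 1)
position 1: 001 → 1  (bit 1 = 1)
position 8: 000 → 0  (bit 0 = 0)
bits b7..b0 = 10010110 = 150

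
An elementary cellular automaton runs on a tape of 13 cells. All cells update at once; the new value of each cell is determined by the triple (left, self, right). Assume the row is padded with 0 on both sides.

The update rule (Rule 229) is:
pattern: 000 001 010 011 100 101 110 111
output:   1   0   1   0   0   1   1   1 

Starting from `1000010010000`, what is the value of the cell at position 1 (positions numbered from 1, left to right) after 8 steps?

1

1011010010111
1101110011011
0110110001101
0011010100111
1001111100011
1000111101001
1010011111001
1110001111001
position 1 holds 1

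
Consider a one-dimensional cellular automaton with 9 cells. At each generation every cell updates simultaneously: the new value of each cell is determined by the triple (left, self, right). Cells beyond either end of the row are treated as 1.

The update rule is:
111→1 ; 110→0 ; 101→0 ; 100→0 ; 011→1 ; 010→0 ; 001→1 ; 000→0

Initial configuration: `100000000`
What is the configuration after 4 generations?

000000001
000000011
000000111
000001111

000001111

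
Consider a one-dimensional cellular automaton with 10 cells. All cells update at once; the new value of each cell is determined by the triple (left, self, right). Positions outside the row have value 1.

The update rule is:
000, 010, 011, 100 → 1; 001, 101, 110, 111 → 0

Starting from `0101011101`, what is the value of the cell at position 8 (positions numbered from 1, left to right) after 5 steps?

0

0101010001
0101011101  (repeats step 0; period 2)
step 5: 0101010001
position 8 holds 0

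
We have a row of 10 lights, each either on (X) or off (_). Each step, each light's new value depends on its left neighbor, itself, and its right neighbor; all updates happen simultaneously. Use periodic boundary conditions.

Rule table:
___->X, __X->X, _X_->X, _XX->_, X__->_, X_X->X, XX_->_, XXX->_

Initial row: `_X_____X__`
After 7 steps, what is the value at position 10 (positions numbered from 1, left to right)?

XX_XXXXX_X
__X_____X_
XXX_XXXXX_
___X_____X
_XXX_XXXXX
X___X_____
X_XXX_XXXX
position 10 holds X

X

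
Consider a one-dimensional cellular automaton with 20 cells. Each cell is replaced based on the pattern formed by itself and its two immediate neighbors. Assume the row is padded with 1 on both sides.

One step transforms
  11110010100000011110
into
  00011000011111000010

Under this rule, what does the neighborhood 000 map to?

1

At position 10 the neighborhood is 000; the next row has 1 there.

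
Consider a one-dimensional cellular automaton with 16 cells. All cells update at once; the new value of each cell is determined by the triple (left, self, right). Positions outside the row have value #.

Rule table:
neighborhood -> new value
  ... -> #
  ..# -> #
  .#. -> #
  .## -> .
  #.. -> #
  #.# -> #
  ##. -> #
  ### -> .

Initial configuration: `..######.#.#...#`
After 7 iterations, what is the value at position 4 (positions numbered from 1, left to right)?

##.....########.
.######.......##
#.....########..
######.......###
.....########...
#####.......####
....########....
position 4 holds .

.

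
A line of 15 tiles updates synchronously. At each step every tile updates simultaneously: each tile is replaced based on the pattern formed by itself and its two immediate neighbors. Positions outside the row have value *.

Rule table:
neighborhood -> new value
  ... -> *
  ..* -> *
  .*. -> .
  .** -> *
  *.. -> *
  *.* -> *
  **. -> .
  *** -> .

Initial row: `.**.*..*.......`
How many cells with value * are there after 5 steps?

**.*.**.*******
..*.**.**......
**.**.**.******
..**.**.**.....
***.**.**.*****
count of *: 12

12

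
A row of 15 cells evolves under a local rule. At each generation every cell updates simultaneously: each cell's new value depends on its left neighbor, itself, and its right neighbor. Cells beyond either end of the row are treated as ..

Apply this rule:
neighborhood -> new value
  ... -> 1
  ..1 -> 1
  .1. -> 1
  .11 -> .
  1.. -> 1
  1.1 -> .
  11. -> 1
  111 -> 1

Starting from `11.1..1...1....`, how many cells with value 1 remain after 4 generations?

.1.111111111111
11..11111111111
.111.1111111111
1.11..111111111
count of 1: 12

12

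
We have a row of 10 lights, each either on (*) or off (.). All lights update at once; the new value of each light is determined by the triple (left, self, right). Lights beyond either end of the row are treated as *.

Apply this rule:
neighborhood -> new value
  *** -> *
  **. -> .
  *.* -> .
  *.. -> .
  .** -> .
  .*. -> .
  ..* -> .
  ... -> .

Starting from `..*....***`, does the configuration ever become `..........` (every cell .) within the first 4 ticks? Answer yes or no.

yes

tick 1: ........**
tick 2: .........*
tick 3: ..........
all cells are . at tick 3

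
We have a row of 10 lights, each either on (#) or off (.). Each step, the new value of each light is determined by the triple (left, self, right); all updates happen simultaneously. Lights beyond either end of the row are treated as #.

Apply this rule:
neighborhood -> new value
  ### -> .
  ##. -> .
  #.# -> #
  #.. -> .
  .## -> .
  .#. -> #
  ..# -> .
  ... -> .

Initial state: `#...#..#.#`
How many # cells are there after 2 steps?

2

....#..##.
....#....#
count of #: 2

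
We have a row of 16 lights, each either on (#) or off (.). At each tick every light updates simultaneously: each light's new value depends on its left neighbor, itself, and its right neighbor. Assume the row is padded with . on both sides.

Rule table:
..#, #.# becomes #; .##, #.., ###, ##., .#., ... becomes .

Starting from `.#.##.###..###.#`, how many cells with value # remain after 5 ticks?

#.#..#....#...#.
.#..#....#...#..
#..#....#...#...
..#....#...#....
.#....#...#.....
count of #: 3

3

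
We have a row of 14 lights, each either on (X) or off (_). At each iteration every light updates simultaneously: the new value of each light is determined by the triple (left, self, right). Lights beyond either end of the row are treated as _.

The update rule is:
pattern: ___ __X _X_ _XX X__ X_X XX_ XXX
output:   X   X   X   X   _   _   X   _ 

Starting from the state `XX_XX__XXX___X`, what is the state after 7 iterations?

XX_XX_XX_X_XXX
XX_XX_XX_X_X_X
XX_XX_XX_X_X_X  (fixed point — unchanged through iteration 7)

XX_XX_XX_X_X_X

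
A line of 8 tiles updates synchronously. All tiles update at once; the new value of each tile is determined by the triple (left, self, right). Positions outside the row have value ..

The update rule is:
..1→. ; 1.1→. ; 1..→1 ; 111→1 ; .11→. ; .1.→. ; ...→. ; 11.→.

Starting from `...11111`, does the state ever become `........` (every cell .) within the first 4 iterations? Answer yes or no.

yes

iteration 1: ....111.
iteration 2: .....1.1
iteration 3: ........
all cells are . at iteration 3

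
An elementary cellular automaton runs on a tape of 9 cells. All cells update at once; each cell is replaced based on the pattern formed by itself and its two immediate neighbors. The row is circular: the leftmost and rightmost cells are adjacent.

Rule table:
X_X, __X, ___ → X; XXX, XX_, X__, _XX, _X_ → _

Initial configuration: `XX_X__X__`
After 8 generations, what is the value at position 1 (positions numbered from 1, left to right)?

_

generation 1: __X__X__X
generation 2: _X__X__X_
generation 3: X__X__X__
generation 4: __X__X__X  (repeats generation 1; period 3)
generation 8: _X__X__X_
position 1 holds _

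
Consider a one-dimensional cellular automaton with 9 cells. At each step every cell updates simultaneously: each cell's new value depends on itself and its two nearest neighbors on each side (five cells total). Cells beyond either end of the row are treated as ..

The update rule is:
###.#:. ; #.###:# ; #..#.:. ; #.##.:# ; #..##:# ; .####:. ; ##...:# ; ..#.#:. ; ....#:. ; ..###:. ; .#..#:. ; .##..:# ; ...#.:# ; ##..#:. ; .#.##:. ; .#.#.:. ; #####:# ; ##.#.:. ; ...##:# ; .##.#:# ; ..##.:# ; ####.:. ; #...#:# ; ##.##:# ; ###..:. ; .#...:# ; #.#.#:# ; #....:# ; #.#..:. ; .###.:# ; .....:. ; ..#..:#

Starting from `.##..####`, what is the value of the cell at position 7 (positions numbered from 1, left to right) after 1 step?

###.#....
position 7 holds .

.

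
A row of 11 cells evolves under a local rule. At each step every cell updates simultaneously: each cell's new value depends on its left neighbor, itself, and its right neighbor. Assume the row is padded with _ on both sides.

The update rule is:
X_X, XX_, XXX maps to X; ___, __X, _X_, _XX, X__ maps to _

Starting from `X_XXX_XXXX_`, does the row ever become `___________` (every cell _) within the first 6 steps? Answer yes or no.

_X_XXX_XXX_
__X_XXX_XX_
___X_XXX_X_
____X_XXX__
_____X_XX__
______X_X__
step 6 is ______X_X__, still not uniform _

no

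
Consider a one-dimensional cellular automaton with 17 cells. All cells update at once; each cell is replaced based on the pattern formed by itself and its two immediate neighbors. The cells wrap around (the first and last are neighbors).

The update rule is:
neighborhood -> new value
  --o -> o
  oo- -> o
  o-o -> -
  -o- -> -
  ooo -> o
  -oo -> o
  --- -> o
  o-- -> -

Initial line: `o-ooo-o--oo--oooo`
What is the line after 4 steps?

o-ooo-ooooo-ooooo

step 1: o-ooo---ooo-ooooo
step 2: o-ooo-ooooo-ooooo
step 3: o-ooo-ooooo-ooooo  (fixed point — unchanged through step 4)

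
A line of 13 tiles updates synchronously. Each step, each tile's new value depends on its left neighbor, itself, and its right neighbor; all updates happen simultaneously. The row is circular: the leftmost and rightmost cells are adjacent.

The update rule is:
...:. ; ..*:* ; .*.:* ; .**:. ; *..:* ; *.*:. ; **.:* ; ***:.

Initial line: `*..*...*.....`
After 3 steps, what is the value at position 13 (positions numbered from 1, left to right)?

*

step 1: *****.***...*
step 2: ....*...**.*.
step 3: ...***.*.*.**
position 13 holds *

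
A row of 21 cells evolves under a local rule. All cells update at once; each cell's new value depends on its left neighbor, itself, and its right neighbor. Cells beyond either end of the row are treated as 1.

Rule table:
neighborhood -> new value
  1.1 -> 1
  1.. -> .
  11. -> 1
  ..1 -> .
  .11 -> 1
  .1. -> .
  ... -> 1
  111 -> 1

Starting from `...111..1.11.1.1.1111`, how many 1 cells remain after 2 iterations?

.1.111...1111.1.11111
1.1111.1.11111.111111
count of 1: 17

17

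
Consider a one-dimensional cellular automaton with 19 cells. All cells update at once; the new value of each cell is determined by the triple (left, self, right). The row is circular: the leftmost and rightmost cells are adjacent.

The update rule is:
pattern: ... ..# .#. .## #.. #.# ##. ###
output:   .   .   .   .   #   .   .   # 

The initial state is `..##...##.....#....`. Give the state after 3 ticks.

......#....#.....#.

tick 1: ....#....#.....#...
tick 2: .....#....#.....#..
tick 3: ......#....#.....#.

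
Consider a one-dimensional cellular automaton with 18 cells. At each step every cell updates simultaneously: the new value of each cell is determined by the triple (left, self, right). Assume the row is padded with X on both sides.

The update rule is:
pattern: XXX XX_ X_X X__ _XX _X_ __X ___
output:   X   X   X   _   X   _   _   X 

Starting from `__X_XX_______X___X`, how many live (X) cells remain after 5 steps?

17

___XXX_XXXXX___X_X
_X_XXXXXXXXX_X__XX
X_XXXXXXXXXXX___XX
XXXXXXXXXXXXX_X_XX
XXXXXXXXXXXXXX_XXX
count of X: 17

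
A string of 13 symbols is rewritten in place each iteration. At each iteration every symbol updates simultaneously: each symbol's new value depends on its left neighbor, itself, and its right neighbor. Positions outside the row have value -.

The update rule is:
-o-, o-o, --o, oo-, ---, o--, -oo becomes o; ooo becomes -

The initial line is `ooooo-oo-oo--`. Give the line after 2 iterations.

ooooo-------o

iteration 1: o---ooooooooo
iteration 2: ooooo-------o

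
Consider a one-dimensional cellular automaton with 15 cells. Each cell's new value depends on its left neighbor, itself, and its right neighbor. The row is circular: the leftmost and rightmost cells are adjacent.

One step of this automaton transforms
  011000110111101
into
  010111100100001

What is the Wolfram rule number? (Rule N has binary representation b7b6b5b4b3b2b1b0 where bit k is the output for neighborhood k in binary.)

position 10: 111 → 0  (bit 7 = 0)
position 2: 110 → 0  (bit 6 = 0)
position 0: 101 → 0  (bit 5 = 0)
position 3: 100 → 1  (bit 4 = 1)
position 1: 011 → 1  (bit 3 = 1)
position 14: 010 → 1  (bit 2 = 1)
position 5: 001 → 1  (bit 1 = 1)
position 4: 000 → 1  (bit 0 = 1)
bits b7..b0 = 00011111 = 31

31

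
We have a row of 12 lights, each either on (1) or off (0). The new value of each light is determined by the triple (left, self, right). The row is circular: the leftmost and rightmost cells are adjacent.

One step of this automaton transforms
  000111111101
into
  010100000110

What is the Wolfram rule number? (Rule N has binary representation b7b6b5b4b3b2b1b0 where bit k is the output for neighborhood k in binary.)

105

position 4: 111 → 0  (bit 7 = 0)
position 9: 110 → 1  (bit 6 = 1)
position 10: 101 → 1  (bit 5 = 1)
position 0: 100 → 0  (bit 4 = 0)
position 3: 011 → 1  (bit 3 = 1)
position 11: 010 → 0  (bit 2 = 0)
position 2: 001 → 0  (bit 1 = 0)
position 1: 000 → 1  (bit 0 = 1)
bits b7..b0 = 01101001 = 105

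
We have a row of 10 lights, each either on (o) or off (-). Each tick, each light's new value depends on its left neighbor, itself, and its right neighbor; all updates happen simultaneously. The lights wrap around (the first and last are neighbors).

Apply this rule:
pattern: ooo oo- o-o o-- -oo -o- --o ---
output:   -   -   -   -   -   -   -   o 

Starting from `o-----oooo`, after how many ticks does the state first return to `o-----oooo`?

2

--ooo-----
o-----oooo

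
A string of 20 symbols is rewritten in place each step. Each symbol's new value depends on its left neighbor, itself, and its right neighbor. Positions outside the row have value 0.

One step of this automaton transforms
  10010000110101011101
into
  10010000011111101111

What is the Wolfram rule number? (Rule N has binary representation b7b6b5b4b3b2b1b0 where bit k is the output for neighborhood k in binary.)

position 16: 111 → 1  (bit 7 = 1)
position 9: 110 → 1  (bit 6 = 1)
position 10: 101 → 1  (bit 5 = 1)
position 1: 100 → 0  (bit 4 = 0)
position 8: 011 → 0  (bit 3 = 0)
position 0: 010 → 1  (bit 2 = 1)
position 2: 001 → 0  (bit 1 = 0)
position 5: 000 → 0  (bit 0 = 0)
bits b7..b0 = 11100100 = 228

228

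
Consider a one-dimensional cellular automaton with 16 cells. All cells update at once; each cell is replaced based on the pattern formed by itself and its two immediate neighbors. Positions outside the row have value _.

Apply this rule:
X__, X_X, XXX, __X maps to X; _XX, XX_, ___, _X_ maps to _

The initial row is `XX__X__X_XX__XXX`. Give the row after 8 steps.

_X__X__X_XX__X_X

__XX_XX_X__XX_X_
_X__X__X_XX__X_X
X_XX_XX_X__XX_X_
_X__X__X_XX__X_X  (repeats step 2; period 2)
step 8: _X__X__X_XX__X_X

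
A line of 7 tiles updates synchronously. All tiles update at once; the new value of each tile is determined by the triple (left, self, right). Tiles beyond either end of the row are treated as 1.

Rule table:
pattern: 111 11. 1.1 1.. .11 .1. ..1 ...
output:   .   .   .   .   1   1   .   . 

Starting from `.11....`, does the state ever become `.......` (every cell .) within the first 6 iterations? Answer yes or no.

no

iteration 1: .1.....
iteration 2: .1.....  (fixed point — unchanged through iteration 6)
iteration 6 is .1....., still not uniform .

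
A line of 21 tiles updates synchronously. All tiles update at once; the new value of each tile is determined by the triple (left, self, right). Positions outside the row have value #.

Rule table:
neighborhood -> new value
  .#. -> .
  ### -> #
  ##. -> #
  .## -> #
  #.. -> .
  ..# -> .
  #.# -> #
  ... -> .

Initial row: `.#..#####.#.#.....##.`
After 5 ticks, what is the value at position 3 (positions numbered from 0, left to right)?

#...######.#......###
#...#######.......###
#...#######.......###  (fixed point — unchanged through tick 5)
position 3 holds .

.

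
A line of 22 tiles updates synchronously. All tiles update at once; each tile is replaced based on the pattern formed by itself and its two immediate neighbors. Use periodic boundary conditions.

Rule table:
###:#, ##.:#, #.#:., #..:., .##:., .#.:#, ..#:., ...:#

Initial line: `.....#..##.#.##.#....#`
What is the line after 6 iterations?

.#.#.#.#.#.#..#.#..#.#

.###.#...#.#..#.#.##.#
..##.#.#.#.#..#.#..#.#
...#.#.#.#.#..#.#..#.#
.#.#.#.#.#.#..#.#..#.#
.#.#.#.#.#.#..#.#..#.#  (fixed point — unchanged through iteration 6)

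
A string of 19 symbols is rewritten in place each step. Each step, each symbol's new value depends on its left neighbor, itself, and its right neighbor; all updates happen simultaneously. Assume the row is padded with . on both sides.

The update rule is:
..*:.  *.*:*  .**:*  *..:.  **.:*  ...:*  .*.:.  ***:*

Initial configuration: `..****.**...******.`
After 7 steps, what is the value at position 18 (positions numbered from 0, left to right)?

*.*******.*.******.
.*********.*******.
.*****************.
.*****************.  (fixed point — unchanged through step 7)
position 18 holds .

.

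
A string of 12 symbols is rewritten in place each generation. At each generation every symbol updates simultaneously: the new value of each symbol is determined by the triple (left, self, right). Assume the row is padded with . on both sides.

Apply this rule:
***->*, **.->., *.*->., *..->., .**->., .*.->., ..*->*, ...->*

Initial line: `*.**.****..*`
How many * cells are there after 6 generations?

7

generation 1: ......**..*.
generation 2: ******...*..
generation 3: .****..**..*
generation 4: *.**..*...*.
generation 5: .....*..**..
generation 6: *****..*...*
count of *: 7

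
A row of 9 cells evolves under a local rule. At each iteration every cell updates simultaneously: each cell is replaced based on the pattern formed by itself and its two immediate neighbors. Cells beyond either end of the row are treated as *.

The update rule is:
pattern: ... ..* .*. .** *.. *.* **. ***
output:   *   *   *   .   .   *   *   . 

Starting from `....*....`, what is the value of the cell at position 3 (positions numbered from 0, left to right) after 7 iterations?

.****.***
*...**...
*.**.*.**
**.****..
.**...*.*
*.*.****.
****...**
position 3 holds *

*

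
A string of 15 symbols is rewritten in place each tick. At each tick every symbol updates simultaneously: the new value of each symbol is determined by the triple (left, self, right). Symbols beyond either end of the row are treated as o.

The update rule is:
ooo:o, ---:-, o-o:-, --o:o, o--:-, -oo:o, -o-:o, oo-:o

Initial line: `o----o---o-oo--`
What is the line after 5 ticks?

o---oo--oo-oo-o
o--ooo-ooo-oo-o
o-oooo-ooo-oo-o
o-oooo-ooo-oo-o  (fixed point — unchanged through tick 5)

o-oooo-ooo-oo-o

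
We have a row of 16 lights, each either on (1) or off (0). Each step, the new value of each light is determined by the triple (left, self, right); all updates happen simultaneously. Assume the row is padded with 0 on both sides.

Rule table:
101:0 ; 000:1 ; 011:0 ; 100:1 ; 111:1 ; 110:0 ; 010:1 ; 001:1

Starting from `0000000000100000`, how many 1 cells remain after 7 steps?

14

1111111111111111
0111111111111110
1011111111111101
1001111111111001
1110111111110111
0100011111100010
1111101111011111
count of 1: 14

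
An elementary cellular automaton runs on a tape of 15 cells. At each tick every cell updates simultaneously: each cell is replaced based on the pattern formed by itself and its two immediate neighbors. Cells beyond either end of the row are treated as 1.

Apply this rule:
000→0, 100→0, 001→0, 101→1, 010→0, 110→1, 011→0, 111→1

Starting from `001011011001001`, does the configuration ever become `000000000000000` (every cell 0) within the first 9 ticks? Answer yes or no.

yes

000101101000000
000010110000000
000001010000000
000000100000000
000000000000000
all cells are 0 at tick 5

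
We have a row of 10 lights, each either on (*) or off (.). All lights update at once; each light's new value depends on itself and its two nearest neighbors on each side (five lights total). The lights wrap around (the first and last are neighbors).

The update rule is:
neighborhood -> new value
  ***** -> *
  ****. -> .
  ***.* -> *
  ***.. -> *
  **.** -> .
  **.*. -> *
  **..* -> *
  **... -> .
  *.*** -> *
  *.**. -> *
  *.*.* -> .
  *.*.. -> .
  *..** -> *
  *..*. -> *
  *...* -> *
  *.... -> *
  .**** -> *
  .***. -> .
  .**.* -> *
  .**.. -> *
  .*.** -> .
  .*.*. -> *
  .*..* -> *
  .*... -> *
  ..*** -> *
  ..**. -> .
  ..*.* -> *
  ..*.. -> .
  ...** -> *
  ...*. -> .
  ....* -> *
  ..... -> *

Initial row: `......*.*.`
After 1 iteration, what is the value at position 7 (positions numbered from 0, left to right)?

*

*****.**.*
position 7 holds *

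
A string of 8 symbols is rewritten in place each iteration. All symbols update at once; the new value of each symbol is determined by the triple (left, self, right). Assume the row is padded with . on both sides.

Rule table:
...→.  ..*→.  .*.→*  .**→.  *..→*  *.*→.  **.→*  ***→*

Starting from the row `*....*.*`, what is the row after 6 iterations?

...*.*.*

**...*.*
.**..*.*
..**.*.*
...*.*.*
...*.*.*  (fixed point — unchanged through iteration 6)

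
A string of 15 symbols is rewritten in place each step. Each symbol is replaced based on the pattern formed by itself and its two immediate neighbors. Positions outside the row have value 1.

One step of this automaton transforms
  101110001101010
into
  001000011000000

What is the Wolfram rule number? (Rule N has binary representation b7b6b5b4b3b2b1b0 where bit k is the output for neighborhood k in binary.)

10

position 3: 111 → 0  (bit 7 = 0)
position 0: 110 → 0  (bit 6 = 0)
position 1: 101 → 0  (bit 5 = 0)
position 5: 100 → 0  (bit 4 = 0)
position 2: 011 → 1  (bit 3 = 1)
position 11: 010 → 0  (bit 2 = 0)
position 7: 001 → 1  (bit 1 = 1)
position 6: 000 → 0  (bit 0 = 0)
bits b7..b0 = 00001010 = 10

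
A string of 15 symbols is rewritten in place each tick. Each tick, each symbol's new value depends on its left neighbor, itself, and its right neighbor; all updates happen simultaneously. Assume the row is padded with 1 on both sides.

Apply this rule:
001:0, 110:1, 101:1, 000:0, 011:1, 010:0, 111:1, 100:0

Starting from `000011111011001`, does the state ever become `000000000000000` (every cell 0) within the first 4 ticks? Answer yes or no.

000011111111001
000011111111001  (fixed point — unchanged through tick 4)
tick 4 is 000011111111001, still not uniform 0

no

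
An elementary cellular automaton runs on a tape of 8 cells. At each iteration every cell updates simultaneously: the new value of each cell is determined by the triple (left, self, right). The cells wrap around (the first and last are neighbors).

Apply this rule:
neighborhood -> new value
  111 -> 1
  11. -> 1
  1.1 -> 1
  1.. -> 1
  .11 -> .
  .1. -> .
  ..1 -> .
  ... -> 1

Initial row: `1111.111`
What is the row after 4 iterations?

.1111111

11111.11
111111.1
1111111.
.1111111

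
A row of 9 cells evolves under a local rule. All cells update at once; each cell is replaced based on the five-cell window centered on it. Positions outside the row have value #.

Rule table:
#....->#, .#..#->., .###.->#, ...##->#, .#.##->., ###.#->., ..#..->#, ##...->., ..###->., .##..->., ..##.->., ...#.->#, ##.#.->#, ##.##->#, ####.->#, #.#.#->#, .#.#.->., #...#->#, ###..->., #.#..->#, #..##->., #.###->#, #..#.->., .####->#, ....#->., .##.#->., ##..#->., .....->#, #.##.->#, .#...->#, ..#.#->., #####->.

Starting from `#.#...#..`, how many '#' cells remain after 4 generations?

6

.######..
###..#...
.#...####
#####.#..
count of #: 6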